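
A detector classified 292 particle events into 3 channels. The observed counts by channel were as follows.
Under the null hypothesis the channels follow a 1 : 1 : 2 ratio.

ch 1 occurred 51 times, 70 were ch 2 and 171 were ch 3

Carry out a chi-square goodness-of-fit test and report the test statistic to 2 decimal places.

Ratio total = 4. Expected counts: 292×1/4 = 73, 292×1/4 = 73, 292×2/4 = 146.
ch 1: (51 − 73)²/73 = 484/73 = 6.630
ch 2: (70 − 73)²/73 = 9/73 = 0.123
ch 3: (171 − 146)²/146 = 625/146 = 4.281
Sum = 11.03

11.03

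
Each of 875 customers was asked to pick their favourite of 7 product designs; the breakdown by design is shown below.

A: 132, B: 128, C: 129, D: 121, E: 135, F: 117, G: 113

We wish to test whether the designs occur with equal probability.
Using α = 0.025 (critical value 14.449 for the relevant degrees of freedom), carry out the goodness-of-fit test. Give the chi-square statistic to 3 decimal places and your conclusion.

3.184; do not reject

Expected count for each of the 7 categories: 875/7 = 125.
χ² = (132−125)²/125 + (128−125)²/125 + (129−125)²/125 + (121−125)²/125 + (135−125)²/125 + (117−125)²/125 + (113−125)²/125
   = 0.3920 + 0.0720 + 0.1280 + 0.1280 + 0.8000 + 0.5120 + 1.1520
Sum = 3.184
df = 6. Since 3.184 < 14.449, we do not reject H₀.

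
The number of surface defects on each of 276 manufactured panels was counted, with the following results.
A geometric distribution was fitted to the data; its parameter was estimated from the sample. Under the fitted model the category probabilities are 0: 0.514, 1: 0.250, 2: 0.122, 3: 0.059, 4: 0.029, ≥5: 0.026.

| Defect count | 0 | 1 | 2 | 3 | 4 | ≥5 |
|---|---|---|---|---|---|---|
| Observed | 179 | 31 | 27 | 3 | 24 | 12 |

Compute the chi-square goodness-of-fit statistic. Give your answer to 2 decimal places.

78.02

Expected counts E_i = n·p_i: 276×0.514 = 141.864, 276×0.250 = 69, 276×0.122 = 33.672, 276×0.059 = 16.284, 276×0.029 = 8.004, 276×0.026 = 7.176.
0: (179 − 141.864)²/141.864 = 1379.082496/141.864 = 9.721
1: (31 − 69)²/69 = 1444/69 = 20.928
2: (27 − 33.672)²/33.672 = 44.515584/33.672 = 1.322
3: (3 − 16.284)²/16.284 = 176.464656/16.284 = 10.837
4: (24 − 8.004)²/8.004 = 255.872016/8.004 = 31.968
≥5: (12 − 7.176)²/7.176 = 23.270976/7.176 = 3.243
Sum = 78.02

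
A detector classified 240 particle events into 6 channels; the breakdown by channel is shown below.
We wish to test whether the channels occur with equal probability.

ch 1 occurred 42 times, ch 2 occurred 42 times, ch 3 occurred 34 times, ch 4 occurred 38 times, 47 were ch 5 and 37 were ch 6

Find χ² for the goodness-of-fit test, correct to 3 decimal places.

Expected count for each of the 6 categories: 240/6 = 40.
χ² = (42−40)²/40 + (42−40)²/40 + (34−40)²/40 + (38−40)²/40 + (47−40)²/40 + (37−40)²/40
   = 0.1000 + 0.1000 + 0.9000 + 0.1000 + 1.2250 + 0.2250
Sum = 2.650

2.650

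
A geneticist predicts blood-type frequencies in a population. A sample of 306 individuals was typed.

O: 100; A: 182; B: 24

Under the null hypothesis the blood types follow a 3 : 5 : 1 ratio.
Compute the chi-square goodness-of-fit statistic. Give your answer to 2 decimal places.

Ratio total = 9. Expected counts: 306×3/9 = 102, 306×5/9 = 170, 306×1/9 = 34.
cat         O        E   (O−E)²/E
O         100      102      0.039
A         182      170      0.847
B          24       34      2.941
Sum = 3.83

3.83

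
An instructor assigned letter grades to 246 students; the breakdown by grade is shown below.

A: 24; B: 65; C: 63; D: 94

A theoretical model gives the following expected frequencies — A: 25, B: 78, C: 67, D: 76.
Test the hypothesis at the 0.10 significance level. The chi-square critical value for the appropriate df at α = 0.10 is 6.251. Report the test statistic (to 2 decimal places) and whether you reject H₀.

χ² = (24−25)²/25 + (65−78)²/78 + (63−67)²/67 + (94−76)²/76
   = 0.040 + 2.167 + 0.239 + 4.263
Sum = 6.71
df = 3. Since 6.71 > 6.251, we reject H₀.

6.71; reject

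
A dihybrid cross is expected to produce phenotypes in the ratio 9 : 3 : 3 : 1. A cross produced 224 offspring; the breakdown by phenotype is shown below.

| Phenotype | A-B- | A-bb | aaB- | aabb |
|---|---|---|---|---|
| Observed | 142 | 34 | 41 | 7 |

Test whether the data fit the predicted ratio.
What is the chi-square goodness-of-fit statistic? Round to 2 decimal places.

7.08

Ratio total = 16. Expected counts: 224×9/16 = 126, 224×3/16 = 42, 224×3/16 = 42, 224×1/16 = 14.
cat         O        E   (O−E)²/E
A-B-      142      126      2.032
A-bb       34       42      1.524
aaB-       41       42      0.024
aabb        7       14      3.500
Sum = 7.08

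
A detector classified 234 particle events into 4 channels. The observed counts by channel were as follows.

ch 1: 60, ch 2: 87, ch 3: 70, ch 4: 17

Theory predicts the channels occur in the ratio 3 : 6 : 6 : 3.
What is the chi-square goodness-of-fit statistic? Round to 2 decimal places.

25.58

Ratio total = 18. Expected counts: 234×3/18 = 39, 234×6/18 = 78, 234×6/18 = 78, 234×3/18 = 39.
χ² = (60−39)²/39 + (87−78)²/78 + (70−78)²/78 + (17−39)²/39
   = 11.308 + 1.038 + 0.821 + 12.410
Sum = 25.58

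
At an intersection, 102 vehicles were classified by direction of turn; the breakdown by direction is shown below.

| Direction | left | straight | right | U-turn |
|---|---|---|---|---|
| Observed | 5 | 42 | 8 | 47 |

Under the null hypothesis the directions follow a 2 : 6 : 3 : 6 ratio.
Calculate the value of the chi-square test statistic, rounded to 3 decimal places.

14.000

Ratio total = 17. Expected counts: 102×2/17 = 12, 102×6/17 = 36, 102×3/17 = 18, 102×6/17 = 36.
cat           O        E   (O−E)²/E
left          5       12     4.0833
straight     42       36     1.0000
right         8       18     5.5556
U-turn       47       36     3.3611
Sum = 14.000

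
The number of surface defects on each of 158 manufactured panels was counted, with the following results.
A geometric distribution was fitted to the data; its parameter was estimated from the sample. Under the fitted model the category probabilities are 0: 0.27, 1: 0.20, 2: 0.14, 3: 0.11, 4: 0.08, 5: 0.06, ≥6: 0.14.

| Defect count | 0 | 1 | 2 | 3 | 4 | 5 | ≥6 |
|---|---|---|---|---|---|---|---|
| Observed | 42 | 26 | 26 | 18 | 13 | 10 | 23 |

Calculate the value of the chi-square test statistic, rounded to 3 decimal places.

Expected counts E_i = n·p_i: 158×0.27 = 42.66, 158×0.20 = 31.6, 158×0.14 = 22.12, 158×0.11 = 17.38, 158×0.08 = 12.64, 158×0.06 = 9.48, 158×0.14 = 22.12.
cat         O        E   (O−E)²/E
0          42    42.66     0.0102
1          26     31.6     0.9924
2          26    22.12     0.6806
3          18    17.38     0.0221
4          13    12.64     0.0103
5          10     9.48     0.0285
≥6         23    22.12     0.0350
Sum = 1.779

1.779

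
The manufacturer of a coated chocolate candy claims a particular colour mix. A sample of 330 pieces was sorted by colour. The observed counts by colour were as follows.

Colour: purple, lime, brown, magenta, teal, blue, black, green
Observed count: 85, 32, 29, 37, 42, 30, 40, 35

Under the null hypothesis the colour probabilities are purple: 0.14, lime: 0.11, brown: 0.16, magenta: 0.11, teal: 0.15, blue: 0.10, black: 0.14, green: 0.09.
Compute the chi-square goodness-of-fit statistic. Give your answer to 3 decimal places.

47.023

Expected counts E_i = n·p_i: 330×0.14 = 46.2, 330×0.11 = 36.3, 330×0.16 = 52.8, 330×0.11 = 36.3, 330×0.15 = 49.5, 330×0.10 = 33, 330×0.14 = 46.2, 330×0.09 = 29.7.
cat          O        E   (O−E)²/E
purple      85     46.2    32.5853
lime        32     36.3     0.5094
brown       29     52.8    10.7280
magenta     37     36.3     0.0135
teal        42     49.5     1.1364
blue        30       33     0.2727
black       40     46.2     0.8320
green       35     29.7     0.9458
Sum = 47.023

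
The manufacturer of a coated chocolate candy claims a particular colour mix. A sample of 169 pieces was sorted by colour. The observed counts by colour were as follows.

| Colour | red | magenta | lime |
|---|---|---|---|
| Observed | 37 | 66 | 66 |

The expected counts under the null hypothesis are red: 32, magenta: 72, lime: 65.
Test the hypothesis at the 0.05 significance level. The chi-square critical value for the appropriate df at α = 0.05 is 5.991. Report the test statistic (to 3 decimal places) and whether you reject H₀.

cat          O        E   (O−E)²/E
red         37       32     0.7813
magenta     66       72     0.5000
lime        66       65     0.0154
Sum = 1.297
df = 2. Since 1.297 < 5.991, we do not reject H₀.

1.297; do not reject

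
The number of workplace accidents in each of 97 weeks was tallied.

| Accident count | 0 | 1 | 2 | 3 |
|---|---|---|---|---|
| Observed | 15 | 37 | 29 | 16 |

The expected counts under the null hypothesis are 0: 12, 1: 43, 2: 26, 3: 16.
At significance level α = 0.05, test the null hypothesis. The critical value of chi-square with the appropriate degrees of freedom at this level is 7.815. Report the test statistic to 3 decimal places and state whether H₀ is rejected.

1.933; do not reject

0: (15 − 12)²/12 = 9/12 = 0.7500
1: (37 − 43)²/43 = 36/43 = 0.8372
2: (29 − 26)²/26 = 9/26 = 0.3462
3: (16 − 16)²/16 = 0/16 = 0.0000
Sum = 1.933
df = 3. Since 1.933 < 7.815, we do not reject H₀.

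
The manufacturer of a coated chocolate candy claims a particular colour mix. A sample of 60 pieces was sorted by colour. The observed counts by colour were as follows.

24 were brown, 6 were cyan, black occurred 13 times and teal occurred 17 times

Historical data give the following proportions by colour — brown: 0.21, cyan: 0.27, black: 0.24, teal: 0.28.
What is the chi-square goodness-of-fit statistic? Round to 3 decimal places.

16.875

Expected counts E_i = n·p_i: 60×0.21 = 12.6, 60×0.27 = 16.2, 60×0.24 = 14.4, 60×0.28 = 16.8.
brown: (24 − 12.6)²/12.6 = 129.96/12.6 = 10.3143
cyan: (6 − 16.2)²/16.2 = 104.04/16.2 = 6.4222
black: (13 − 14.4)²/14.4 = 1.96/14.4 = 0.1361
teal: (17 − 16.8)²/16.8 = 0.04/16.8 = 0.0024
Sum = 16.875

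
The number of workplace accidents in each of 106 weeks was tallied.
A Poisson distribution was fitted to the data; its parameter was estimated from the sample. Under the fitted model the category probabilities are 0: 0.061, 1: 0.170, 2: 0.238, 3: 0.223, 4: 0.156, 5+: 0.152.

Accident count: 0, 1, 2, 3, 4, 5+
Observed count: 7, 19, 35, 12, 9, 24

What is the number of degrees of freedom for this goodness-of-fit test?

There are k = 6 categories and 1 parameter estimated from the data, so df = 6 − 1 − 1 = 4.

4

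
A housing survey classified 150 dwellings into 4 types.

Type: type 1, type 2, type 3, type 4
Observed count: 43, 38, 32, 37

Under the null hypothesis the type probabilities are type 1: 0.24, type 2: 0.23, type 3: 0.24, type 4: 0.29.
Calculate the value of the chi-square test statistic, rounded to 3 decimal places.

3.132

Expected counts E_i = n·p_i: 150×0.24 = 36, 150×0.23 = 34.5, 150×0.24 = 36, 150×0.29 = 43.5.
cat         O        E   (O−E)²/E
type 1     43       36     1.3611
type 2     38     34.5     0.3551
type 3     32       36     0.4444
type 4     37     43.5     0.9713
Sum = 3.132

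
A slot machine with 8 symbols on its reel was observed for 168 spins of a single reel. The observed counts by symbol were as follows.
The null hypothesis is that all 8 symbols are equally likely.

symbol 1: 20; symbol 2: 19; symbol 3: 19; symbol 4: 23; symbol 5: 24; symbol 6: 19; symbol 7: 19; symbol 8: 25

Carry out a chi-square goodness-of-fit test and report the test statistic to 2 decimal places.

Expected count for each of the 8 categories: 168/8 = 21.
χ² = (20−21)²/21 + (19−21)²/21 + (19−21)²/21 + (23−21)²/21 + (24−21)²/21 + (19−21)²/21 + (19−21)²/21 + (25−21)²/21
   = 0.048 + 0.190 + 0.190 + 0.190 + 0.429 + 0.190 + 0.190 + 0.762
Sum = 2.19

2.19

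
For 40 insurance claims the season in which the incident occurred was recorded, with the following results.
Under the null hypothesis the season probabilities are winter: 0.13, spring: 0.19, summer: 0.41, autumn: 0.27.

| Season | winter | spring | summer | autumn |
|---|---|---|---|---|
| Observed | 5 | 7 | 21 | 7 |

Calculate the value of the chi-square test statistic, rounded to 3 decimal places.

2.682

Expected counts E_i = n·p_i: 40×0.13 = 5.2, 40×0.19 = 7.6, 40×0.41 = 16.4, 40×0.27 = 10.8.
χ² = (5−5.2)²/5.2 + (7−7.6)²/7.6 + (21−16.4)²/16.4 + (7−10.8)²/10.8
   = 0.0077 + 0.0474 + 1.2902 + 1.3370
Sum = 2.682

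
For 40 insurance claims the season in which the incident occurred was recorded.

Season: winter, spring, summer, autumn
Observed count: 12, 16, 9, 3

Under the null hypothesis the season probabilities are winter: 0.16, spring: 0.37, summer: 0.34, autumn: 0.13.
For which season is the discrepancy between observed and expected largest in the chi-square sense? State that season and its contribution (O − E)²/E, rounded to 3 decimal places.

Expected counts E_i = n·p_i: 40×0.16 = 6.4, 40×0.37 = 14.8, 40×0.34 = 13.6, 40×0.13 = 5.2.
winter: (12 − 6.4)²/6.4 = 31.36/6.4 = 4.9000
spring: (16 − 14.8)²/14.8 = 1.44/14.8 = 0.0973
summer: (9 − 13.6)²/13.6 = 21.16/13.6 = 1.5559
autumn: (3 − 5.2)²/5.2 = 4.84/5.2 = 0.9308
The largest term is for winter: 4.900.

winter, 4.900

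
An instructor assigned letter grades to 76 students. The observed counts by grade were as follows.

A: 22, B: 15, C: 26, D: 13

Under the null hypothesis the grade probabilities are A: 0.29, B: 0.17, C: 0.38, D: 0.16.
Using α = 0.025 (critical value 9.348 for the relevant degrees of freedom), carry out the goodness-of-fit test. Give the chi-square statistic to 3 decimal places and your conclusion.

Expected counts E_i = n·p_i: 76×0.29 = 22.04, 76×0.17 = 12.92, 76×0.38 = 28.88, 76×0.16 = 12.16.
χ² = (22−22.04)²/22.04 + (15−12.92)²/12.92 + (26−28.88)²/28.88 + (13−12.16)²/12.16
   = 0.0001 + 0.3349 + 0.2872 + 0.0580
Sum = 0.680
df = 3. Since 0.680 < 9.348, we do not reject H₀.

0.680; do not reject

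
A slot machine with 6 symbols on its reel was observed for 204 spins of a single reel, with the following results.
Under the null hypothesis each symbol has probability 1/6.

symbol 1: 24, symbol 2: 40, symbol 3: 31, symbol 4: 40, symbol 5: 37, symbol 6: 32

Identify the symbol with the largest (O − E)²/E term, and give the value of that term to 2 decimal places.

symbol 1, 2.94

Under H₀ each category has probability 1/6, so each expected count is 204/6 = 34.
cat           O        E   (O−E)²/E
symbol 1     24       34      2.941
symbol 2     40       34      1.059
symbol 3     31       34      0.265
symbol 4     40       34      1.059
symbol 5     37       34      0.265
symbol 6     32       34      0.118
The largest term is for symbol 1: 2.94.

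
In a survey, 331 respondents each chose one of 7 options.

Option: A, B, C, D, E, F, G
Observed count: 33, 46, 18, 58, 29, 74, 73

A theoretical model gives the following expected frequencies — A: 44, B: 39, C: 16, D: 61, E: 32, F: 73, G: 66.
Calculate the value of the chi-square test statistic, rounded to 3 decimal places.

cat         O        E   (O−E)²/E
A          33       44     2.7500
B          46       39     1.2564
C          18       16     0.2500
D          58       61     0.1475
E          29       32     0.2813
F          74       73     0.0137
G          73       66     0.7424
Sum = 5.441

5.441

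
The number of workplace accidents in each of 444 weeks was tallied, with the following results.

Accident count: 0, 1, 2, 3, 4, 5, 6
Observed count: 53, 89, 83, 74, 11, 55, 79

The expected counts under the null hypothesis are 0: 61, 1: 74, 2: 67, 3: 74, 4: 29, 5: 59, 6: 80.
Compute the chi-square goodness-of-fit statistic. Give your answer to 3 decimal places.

0: (53 − 61)²/61 = 64/61 = 1.0492
1: (89 − 74)²/74 = 225/74 = 3.0405
2: (83 − 67)²/67 = 256/67 = 3.8209
3: (74 − 74)²/74 = 0/74 = 0.0000
4: (11 − 29)²/29 = 324/29 = 11.1724
5: (55 − 59)²/59 = 16/59 = 0.2712
6: (79 − 80)²/80 = 1/80 = 0.0125
Sum = 19.367

19.367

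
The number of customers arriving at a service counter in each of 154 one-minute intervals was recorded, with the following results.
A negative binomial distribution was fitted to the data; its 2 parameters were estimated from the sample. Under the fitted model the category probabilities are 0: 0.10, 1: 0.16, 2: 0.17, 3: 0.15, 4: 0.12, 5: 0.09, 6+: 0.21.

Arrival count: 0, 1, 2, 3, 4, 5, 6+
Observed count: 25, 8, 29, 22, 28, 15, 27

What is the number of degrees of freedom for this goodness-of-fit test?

There are k = 7 categories and 2 parameters estimated from the data, so df = 7 − 1 − 2 = 4.

4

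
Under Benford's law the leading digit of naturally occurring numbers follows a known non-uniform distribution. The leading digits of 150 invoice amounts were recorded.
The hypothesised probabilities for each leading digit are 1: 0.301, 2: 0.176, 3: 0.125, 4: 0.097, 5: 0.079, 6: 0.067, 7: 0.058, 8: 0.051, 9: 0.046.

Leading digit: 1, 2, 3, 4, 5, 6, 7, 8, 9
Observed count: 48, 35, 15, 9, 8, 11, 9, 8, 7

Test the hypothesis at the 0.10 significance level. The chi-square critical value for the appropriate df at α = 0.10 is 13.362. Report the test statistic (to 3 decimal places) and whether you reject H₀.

7.217; do not reject

Expected counts E_i = n·p_i: 150×0.301 = 45.15, 150×0.176 = 26.4, 150×0.125 = 18.75, 150×0.097 = 14.55, 150×0.079 = 11.85, 150×0.067 = 10.05, 150×0.058 = 8.7, 150×0.051 = 7.65, 150×0.046 = 6.9.
cat         O        E   (O−E)²/E
1          48    45.15     0.1799
2          35     26.4     2.8015
3          15    18.75     0.7500
4           9    14.55     2.1170
5           8    11.85     1.2508
6          11    10.05     0.0898
7           9      8.7     0.0103
8           8     7.65     0.0160
9           7      6.9     0.0014
Sum = 7.217
df = 8. Since 7.217 < 13.362, we do not reject H₀.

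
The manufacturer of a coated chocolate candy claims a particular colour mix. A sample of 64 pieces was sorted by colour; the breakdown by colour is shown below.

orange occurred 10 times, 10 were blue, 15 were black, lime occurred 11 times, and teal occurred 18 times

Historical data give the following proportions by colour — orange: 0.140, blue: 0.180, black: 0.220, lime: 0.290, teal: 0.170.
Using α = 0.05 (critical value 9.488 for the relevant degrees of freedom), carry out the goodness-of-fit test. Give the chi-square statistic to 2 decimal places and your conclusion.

8.12; do not reject

Expected counts E_i = n·p_i: 64×0.140 = 8.96, 64×0.180 = 11.52, 64×0.220 = 14.08, 64×0.290 = 18.56, 64×0.170 = 10.88.
orange: (10 − 8.96)²/8.96 = 1.0816/8.96 = 0.121
blue: (10 − 11.52)²/11.52 = 2.3104/11.52 = 0.201
black: (15 − 14.08)²/14.08 = 0.8464/14.08 = 0.060
lime: (11 − 18.56)²/18.56 = 57.1536/18.56 = 3.079
teal: (18 − 10.88)²/10.88 = 50.6944/10.88 = 4.659
Sum = 8.12
df = 4. Since 8.12 < 9.488, we do not reject H₀.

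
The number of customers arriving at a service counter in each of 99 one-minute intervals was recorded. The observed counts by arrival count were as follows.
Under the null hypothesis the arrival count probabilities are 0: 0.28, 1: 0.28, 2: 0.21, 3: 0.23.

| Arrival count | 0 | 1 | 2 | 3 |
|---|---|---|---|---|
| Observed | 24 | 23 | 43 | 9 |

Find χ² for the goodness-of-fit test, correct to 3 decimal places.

Expected counts E_i = n·p_i: 99×0.28 = 27.72, 99×0.28 = 27.72, 99×0.21 = 20.79, 99×0.23 = 22.77.
0: (24 − 27.72)²/27.72 = 13.8384/27.72 = 0.4992
1: (23 − 27.72)²/27.72 = 22.2784/27.72 = 0.8037
2: (43 − 20.79)²/20.79 = 493.2841/20.79 = 23.7270
3: (9 − 22.77)²/22.77 = 189.6129/22.77 = 8.3273
Sum = 33.357

33.357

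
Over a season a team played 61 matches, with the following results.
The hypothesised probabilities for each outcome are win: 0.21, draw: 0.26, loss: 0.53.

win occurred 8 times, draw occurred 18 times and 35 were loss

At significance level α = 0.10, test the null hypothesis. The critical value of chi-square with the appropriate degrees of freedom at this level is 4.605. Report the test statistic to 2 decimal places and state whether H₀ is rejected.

Expected counts E_i = n·p_i: 61×0.21 = 12.81, 61×0.26 = 15.86, 61×0.53 = 32.33.
win: (8 − 12.81)²/12.81 = 23.1361/12.81 = 1.806
draw: (18 − 15.86)²/15.86 = 4.5796/15.86 = 0.289
loss: (35 − 32.33)²/32.33 = 7.1289/32.33 = 0.221
Sum = 2.32
df = 2. Since 2.32 < 4.605, we do not reject H₀.

2.32; do not reject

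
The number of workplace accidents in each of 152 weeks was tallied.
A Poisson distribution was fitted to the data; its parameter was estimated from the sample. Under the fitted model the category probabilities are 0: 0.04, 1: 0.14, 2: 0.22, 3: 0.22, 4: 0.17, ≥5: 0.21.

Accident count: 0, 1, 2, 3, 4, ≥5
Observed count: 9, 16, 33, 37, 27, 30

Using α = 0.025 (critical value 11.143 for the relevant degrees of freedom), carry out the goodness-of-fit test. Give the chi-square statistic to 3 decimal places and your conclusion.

3.265; do not reject

Expected counts E_i = n·p_i: 152×0.04 = 6.08, 152×0.14 = 21.28, 152×0.22 = 33.44, 152×0.22 = 33.44, 152×0.17 = 25.84, 152×0.21 = 31.92.
0: (9 − 6.08)²/6.08 = 8.5264/6.08 = 1.4024
1: (16 − 21.28)²/21.28 = 27.8784/21.28 = 1.3101
2: (33 − 33.44)²/33.44 = 0.1936/33.44 = 0.0058
3: (37 − 33.44)²/33.44 = 12.6736/33.44 = 0.3790
4: (27 − 25.84)²/25.84 = 1.3456/25.84 = 0.0521
≥5: (30 − 31.92)²/31.92 = 3.6864/31.92 = 0.1155
Sum = 3.265
df = 4. Since 3.265 < 11.143, we do not reject H₀.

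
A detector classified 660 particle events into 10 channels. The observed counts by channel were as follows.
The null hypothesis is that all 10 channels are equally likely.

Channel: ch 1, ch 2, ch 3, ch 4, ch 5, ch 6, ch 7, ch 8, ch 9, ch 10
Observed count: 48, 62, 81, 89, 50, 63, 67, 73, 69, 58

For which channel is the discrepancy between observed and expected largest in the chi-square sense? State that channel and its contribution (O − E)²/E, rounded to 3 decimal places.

ch 4, 8.015

Under H₀ each category has probability 1/10, so each expected count is 660/10 = 66.
χ² = (48−66)²/66 + (62−66)²/66 + (81−66)²/66 + (89−66)²/66 + (50−66)²/66 + (63−66)²/66 + (67−66)²/66 + (73−66)²/66 + (69−66)²/66 + (58−66)²/66
   = 4.9091 + 0.2424 + 3.4091 + 8.0152 + 3.8788 + 0.1364 + 0.0152 + 0.7424 + 0.1364 + 0.9697
The largest term is for ch 4: 8.015.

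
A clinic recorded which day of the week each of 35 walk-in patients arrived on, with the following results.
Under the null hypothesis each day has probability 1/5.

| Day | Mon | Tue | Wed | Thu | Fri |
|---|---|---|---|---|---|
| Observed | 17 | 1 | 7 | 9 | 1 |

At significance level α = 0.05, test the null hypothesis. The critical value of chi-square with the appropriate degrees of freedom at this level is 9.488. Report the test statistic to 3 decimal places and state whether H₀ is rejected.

Under H₀ each category has probability 1/5, so each expected count is 35/5 = 7.
cat         O        E   (O−E)²/E
Mon        17        7    14.2857
Tue         1        7     5.1429
Wed         7        7     0.0000
Thu         9        7     0.5714
Fri         1        7     5.1429
Sum = 25.143
df = 4. Since 25.143 > 9.488, we reject H₀.

25.143; reject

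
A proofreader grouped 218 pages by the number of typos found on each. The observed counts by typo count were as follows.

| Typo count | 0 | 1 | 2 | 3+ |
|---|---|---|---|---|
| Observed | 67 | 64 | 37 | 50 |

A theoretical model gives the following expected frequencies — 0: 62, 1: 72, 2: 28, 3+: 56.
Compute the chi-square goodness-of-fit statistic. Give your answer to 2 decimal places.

cat         O        E   (O−E)²/E
0          67       62      0.403
1          64       72      0.889
2          37       28      2.893
3+         50       56      0.643
Sum = 4.83

4.83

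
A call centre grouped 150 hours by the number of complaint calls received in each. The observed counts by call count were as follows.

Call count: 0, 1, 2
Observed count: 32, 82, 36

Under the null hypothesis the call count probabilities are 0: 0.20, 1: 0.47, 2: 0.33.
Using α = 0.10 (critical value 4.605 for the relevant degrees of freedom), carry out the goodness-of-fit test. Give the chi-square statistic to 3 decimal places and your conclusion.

Expected counts E_i = n·p_i: 150×0.20 = 30, 150×0.47 = 70.5, 150×0.33 = 49.5.
χ² = (32−30)²/30 + (82−70.5)²/70.5 + (36−49.5)²/49.5
   = 0.1333 + 1.8759 + 3.6818
Sum = 5.691
df = 2. Since 5.691 > 4.605, we reject H₀.

5.691; reject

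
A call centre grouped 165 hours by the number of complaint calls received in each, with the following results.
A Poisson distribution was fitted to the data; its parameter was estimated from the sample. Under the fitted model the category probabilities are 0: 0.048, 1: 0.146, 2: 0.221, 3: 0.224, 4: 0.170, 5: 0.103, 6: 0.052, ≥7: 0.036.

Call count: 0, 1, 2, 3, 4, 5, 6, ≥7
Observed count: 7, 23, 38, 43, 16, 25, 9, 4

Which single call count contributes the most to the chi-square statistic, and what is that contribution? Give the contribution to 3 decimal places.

4, 5.177

Expected counts E_i = n·p_i: 165×0.048 = 7.92, 165×0.146 = 24.09, 165×0.221 = 36.465, 165×0.224 = 36.96, 165×0.170 = 28.05, 165×0.103 = 16.995, 165×0.052 = 8.58, 165×0.036 = 5.94.
cat         O        E   (O−E)²/E
0           7     7.92     0.1069
1          23    24.09     0.0493
2          38   36.465     0.0646
3          43    36.96     0.9871
4          16    28.05     5.1766
5          25   16.995     3.7705
6           9     8.58     0.0206
≥7          4     5.94     0.6336
The largest term is for 4: 5.177.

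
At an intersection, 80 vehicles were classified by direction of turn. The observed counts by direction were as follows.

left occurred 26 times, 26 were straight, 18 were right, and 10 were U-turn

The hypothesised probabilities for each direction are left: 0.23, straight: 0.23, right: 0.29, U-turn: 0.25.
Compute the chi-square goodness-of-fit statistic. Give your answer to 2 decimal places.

12.44

Expected counts E_i = n·p_i: 80×0.23 = 18.4, 80×0.23 = 18.4, 80×0.29 = 23.2, 80×0.25 = 20.
cat           O        E   (O−E)²/E
left         26     18.4      3.139
straight     26     18.4      3.139
right        18     23.2      1.166
U-turn       10       20      5.000
Sum = 12.44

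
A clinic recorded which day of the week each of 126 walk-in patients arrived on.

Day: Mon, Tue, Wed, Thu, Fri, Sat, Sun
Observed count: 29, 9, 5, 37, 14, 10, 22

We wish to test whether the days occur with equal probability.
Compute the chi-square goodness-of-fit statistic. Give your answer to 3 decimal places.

Expected count for each of the 7 categories: 126/7 = 18.
Mon: (29 − 18)²/18 = 121/18 = 6.7222
Tue: (9 − 18)²/18 = 81/18 = 4.5000
Wed: (5 − 18)²/18 = 169/18 = 9.3889
Thu: (37 − 18)²/18 = 361/18 = 20.0556
Fri: (14 − 18)²/18 = 16/18 = 0.8889
Sat: (10 − 18)²/18 = 64/18 = 3.5556
Sun: (22 − 18)²/18 = 16/18 = 0.8889
Sum = 46.000

46.000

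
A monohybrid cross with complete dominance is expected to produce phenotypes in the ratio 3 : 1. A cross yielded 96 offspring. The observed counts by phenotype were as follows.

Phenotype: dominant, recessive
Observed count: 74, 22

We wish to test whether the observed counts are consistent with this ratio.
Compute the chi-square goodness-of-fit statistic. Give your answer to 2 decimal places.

Ratio total = 4. Expected counts: 96×3/4 = 72, 96×1/4 = 24.
dominant: (74 − 72)²/72 = 4/72 = 0.056
recessive: (22 − 24)²/24 = 4/24 = 0.167
Sum = 0.22

0.22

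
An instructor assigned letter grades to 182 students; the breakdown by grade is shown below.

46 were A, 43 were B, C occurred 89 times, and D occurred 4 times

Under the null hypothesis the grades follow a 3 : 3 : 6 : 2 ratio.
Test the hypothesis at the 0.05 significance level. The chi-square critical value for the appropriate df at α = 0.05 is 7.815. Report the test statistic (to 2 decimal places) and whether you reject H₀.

Ratio total = 14. Expected counts: 182×3/14 = 39, 182×3/14 = 39, 182×6/14 = 78, 182×2/14 = 26.
cat         O        E   (O−E)²/E
A          46       39      1.256
B          43       39      0.410
C          89       78      1.551
D           4       26     18.615
Sum = 21.83
df = 3. Since 21.83 > 7.815, we reject H₀.

21.83; reject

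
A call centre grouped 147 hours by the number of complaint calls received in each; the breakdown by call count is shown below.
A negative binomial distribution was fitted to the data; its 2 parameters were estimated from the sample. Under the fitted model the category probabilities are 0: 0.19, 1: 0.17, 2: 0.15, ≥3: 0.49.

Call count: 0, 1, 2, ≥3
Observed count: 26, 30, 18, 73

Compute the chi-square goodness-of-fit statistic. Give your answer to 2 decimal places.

1.89

Expected counts E_i = n·p_i: 147×0.19 = 27.93, 147×0.17 = 24.99, 147×0.15 = 22.05, 147×0.49 = 72.03.
cat         O        E   (O−E)²/E
0          26    27.93      0.133
1          30    24.99      1.004
2          18    22.05      0.744
≥3         73    72.03      0.013
Sum = 1.89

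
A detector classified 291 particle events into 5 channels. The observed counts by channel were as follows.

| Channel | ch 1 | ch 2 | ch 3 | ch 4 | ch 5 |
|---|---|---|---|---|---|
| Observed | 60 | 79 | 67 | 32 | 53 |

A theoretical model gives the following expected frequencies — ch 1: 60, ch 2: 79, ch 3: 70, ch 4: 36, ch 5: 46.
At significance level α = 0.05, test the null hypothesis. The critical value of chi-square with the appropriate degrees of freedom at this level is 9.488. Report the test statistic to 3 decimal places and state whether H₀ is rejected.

χ² = (60−60)²/60 + (79−79)²/79 + (67−70)²/70 + (32−36)²/36 + (53−46)²/46
   = 0.0000 + 0.0000 + 0.1286 + 0.4444 + 1.0652
Sum = 1.638
df = 4. Since 1.638 < 9.488, we do not reject H₀.

1.638; do not reject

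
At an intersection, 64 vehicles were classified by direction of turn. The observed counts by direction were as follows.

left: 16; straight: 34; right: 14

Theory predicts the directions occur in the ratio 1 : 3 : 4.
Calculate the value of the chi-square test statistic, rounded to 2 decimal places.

Ratio total = 8. Expected counts: 64×1/8 = 8, 64×3/8 = 24, 64×4/8 = 32.
χ² = (16−8)²/8 + (34−24)²/24 + (14−32)²/32
   = 8.000 + 4.167 + 10.125
Sum = 22.29

22.29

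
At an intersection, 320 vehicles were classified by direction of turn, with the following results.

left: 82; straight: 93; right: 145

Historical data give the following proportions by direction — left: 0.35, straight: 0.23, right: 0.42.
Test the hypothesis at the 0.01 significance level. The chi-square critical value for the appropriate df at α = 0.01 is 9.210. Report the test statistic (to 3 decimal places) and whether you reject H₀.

13.985; reject

Expected counts E_i = n·p_i: 320×0.35 = 112, 320×0.23 = 73.6, 320×0.42 = 134.4.
cat           O        E   (O−E)²/E
left         82      112     8.0357
straight     93     73.6     5.1136
right       145    134.4     0.8360
Sum = 13.985
df = 2. Since 13.985 > 9.210, we reject H₀.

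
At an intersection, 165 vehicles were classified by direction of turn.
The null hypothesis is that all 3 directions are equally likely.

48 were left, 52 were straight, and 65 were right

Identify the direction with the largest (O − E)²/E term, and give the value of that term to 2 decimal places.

right, 1.82

Under H₀ each category has probability 1/3, so each expected count is 165/3 = 55.
χ² = (48−55)²/55 + (52−55)²/55 + (65−55)²/55
   = 0.891 + 0.164 + 1.818
The largest term is for right: 1.82.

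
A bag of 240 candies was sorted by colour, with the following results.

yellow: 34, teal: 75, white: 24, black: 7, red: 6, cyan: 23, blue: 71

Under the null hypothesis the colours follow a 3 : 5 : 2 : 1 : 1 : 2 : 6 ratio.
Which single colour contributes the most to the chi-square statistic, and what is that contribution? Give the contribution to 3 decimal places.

teal, 3.750

Ratio total = 20. Expected counts: 240×3/20 = 36, 240×5/20 = 60, 240×2/20 = 24, 240×1/20 = 12, 240×1/20 = 12, 240×2/20 = 24, 240×6/20 = 72.
cat         O        E   (O−E)²/E
yellow     34       36     0.1111
teal       75       60     3.7500
white      24       24     0.0000
black       7       12     2.0833
red         6       12     3.0000
cyan       23       24     0.0417
blue       71       72     0.0139
The largest term is for teal: 3.750.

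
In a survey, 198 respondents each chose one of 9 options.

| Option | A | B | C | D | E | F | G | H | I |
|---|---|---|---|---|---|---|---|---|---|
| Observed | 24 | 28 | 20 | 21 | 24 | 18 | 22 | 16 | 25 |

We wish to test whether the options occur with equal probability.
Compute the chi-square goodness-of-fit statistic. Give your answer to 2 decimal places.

5.00

Under H₀ each category has probability 1/9, so each expected count is 198/9 = 22.
χ² = (24−22)²/22 + (28−22)²/22 + (20−22)²/22 + (21−22)²/22 + (24−22)²/22 + (18−22)²/22 + (22−22)²/22 + (16−22)²/22 + (25−22)²/22
   = 0.182 + 1.636 + 0.182 + 0.045 + 0.182 + 0.727 + 0.000 + 1.636 + 0.409
Sum = 5.00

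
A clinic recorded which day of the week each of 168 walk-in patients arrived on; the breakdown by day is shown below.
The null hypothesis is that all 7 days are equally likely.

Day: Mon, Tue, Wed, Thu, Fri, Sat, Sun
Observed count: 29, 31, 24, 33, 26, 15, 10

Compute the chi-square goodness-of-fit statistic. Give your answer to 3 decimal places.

Under H₀ each category has probability 1/7, so each expected count is 168/7 = 24.
Mon: (29 − 24)²/24 = 25/24 = 1.0417
Tue: (31 − 24)²/24 = 49/24 = 2.0417
Wed: (24 − 24)²/24 = 0/24 = 0.0000
Thu: (33 − 24)²/24 = 81/24 = 3.3750
Fri: (26 − 24)²/24 = 4/24 = 0.1667
Sat: (15 − 24)²/24 = 81/24 = 3.3750
Sun: (10 − 24)²/24 = 196/24 = 8.1667
Sum = 18.167

18.167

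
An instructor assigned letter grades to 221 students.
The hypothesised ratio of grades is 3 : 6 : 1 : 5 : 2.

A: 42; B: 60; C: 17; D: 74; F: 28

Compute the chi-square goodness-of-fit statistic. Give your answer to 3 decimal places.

Ratio total = 17. Expected counts: 221×3/17 = 39, 221×6/17 = 78, 221×1/17 = 13, 221×5/17 = 65, 221×2/17 = 26.
A: (42 − 39)²/39 = 9/39 = 0.2308
B: (60 − 78)²/78 = 324/78 = 4.1538
C: (17 − 13)²/13 = 16/13 = 1.2308
D: (74 − 65)²/65 = 81/65 = 1.2462
F: (28 − 26)²/26 = 4/26 = 0.1538
Sum = 7.015

7.015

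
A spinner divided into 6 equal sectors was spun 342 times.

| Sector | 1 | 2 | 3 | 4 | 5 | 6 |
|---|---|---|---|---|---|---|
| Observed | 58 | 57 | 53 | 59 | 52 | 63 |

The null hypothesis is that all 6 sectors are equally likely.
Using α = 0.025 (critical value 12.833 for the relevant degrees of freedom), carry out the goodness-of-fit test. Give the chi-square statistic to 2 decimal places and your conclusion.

1.44; do not reject

Expected count for each of the 6 categories: 342/6 = 57.
cat         O        E   (O−E)²/E
1          58       57      0.018
2          57       57      0.000
3          53       57      0.281
4          59       57      0.070
5          52       57      0.439
6          63       57      0.632
Sum = 1.44
df = 5. Since 1.44 < 12.833, we do not reject H₀.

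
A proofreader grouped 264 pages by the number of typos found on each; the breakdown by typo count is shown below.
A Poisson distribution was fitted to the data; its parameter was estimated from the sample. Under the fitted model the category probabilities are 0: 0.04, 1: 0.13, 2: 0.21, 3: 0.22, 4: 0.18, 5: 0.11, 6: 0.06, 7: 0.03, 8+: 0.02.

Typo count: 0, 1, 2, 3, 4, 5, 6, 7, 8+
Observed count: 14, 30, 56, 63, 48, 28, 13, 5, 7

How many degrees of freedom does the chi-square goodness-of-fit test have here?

7

There are k = 9 categories and 1 parameter estimated from the data, so df = 9 − 1 − 1 = 7.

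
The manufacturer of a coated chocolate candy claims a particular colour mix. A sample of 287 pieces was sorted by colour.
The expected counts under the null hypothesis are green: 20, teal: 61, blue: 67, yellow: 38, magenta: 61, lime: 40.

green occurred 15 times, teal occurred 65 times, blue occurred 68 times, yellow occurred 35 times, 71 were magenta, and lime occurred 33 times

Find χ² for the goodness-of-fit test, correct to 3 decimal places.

χ² = (15−20)²/20 + (65−61)²/61 + (68−67)²/67 + (35−38)²/38 + (71−61)²/61 + (33−40)²/40
   = 1.2500 + 0.2623 + 0.0149 + 0.2368 + 1.6393 + 1.2250
Sum = 4.628

4.628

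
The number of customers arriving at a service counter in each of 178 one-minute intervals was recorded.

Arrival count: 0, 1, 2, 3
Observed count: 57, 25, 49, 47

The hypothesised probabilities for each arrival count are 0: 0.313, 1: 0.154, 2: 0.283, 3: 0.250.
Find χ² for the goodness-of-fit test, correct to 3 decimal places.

0.420

Expected counts E_i = n·p_i: 178×0.313 = 55.714, 178×0.154 = 27.412, 178×0.283 = 50.374, 178×0.250 = 44.5.
χ² = (57−55.714)²/55.714 + (25−27.412)²/27.412 + (49−50.374)²/50.374 + (47−44.5)²/44.5
   = 0.0297 + 0.2122 + 0.0375 + 0.1404
Sum = 0.420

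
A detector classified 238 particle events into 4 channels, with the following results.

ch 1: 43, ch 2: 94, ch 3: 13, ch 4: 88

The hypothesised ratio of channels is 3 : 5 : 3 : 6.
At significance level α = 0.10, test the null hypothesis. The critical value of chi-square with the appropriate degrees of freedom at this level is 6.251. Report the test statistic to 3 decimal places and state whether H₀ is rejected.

28.467; reject

Ratio total = 17. Expected counts: 238×3/17 = 42, 238×5/17 = 70, 238×3/17 = 42, 238×6/17 = 84.
ch 1: (43 − 42)²/42 = 1/42 = 0.0238
ch 2: (94 − 70)²/70 = 576/70 = 8.2286
ch 3: (13 − 42)²/42 = 841/42 = 20.0238
ch 4: (88 − 84)²/84 = 16/84 = 0.1905
Sum = 28.467
df = 3. Since 28.467 > 6.251, we reject H₀.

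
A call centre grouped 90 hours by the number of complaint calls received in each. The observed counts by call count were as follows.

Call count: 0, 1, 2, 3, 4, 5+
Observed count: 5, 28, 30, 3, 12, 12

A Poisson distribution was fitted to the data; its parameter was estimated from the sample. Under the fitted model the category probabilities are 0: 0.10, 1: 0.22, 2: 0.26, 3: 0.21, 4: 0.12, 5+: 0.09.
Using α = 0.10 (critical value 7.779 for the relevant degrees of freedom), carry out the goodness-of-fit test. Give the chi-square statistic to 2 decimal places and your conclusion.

Expected counts E_i = n·p_i: 90×0.10 = 9, 90×0.22 = 19.8, 90×0.26 = 23.4, 90×0.21 = 18.9, 90×0.12 = 10.8, 90×0.09 = 8.1.
χ² = (5−9)²/9 + (28−19.8)²/19.8 + (30−23.4)²/23.4 + (3−18.9)²/18.9 + (12−10.8)²/10.8 + (12−8.1)²/8.1
   = 1.778 + 3.396 + 1.862 + 13.376 + 0.133 + 1.878
Sum = 22.42
df = 4. Since 22.42 > 7.779, we reject H₀.

22.42; reject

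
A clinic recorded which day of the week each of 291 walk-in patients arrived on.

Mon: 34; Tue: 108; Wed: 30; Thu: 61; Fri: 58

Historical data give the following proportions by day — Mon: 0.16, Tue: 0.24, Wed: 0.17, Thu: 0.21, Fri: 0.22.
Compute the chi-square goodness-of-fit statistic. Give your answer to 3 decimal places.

32.468

Expected counts E_i = n·p_i: 291×0.16 = 46.56, 291×0.24 = 69.84, 291×0.17 = 49.47, 291×0.21 = 61.11, 291×0.22 = 64.02.
Mon: (34 − 46.56)²/46.56 = 157.7536/46.56 = 3.3882
Tue: (108 − 69.84)²/69.84 = 1456.1856/69.84 = 20.8503
Wed: (30 − 49.47)²/49.47 = 379.0809/49.47 = 7.6628
Thu: (61 − 61.11)²/61.11 = 0.0121/61.11 = 0.0002
Fri: (58 − 64.02)²/64.02 = 36.2404/64.02 = 0.5661
Sum = 32.468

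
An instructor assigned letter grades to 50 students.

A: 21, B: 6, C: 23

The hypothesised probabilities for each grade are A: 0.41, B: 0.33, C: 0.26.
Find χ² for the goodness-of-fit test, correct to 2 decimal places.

Expected counts E_i = n·p_i: 50×0.41 = 20.5, 50×0.33 = 16.5, 50×0.26 = 13.
cat         O        E   (O−E)²/E
A          21     20.5      0.012
B           6     16.5      6.682
C          23       13      7.692
Sum = 14.39

14.39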